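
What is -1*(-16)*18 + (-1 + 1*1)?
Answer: 288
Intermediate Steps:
-1*(-16)*18 + (-1 + 1*1) = 16*18 + (-1 + 1) = 288 + 0 = 288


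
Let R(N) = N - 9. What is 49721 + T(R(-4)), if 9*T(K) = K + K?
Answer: 447463/9 ≈ 49718.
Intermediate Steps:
R(N) = -9 + N
T(K) = 2*K/9 (T(K) = (K + K)/9 = (2*K)/9 = 2*K/9)
49721 + T(R(-4)) = 49721 + 2*(-9 - 4)/9 = 49721 + (2/9)*(-13) = 49721 - 26/9 = 447463/9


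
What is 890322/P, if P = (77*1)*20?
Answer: 445161/770 ≈ 578.13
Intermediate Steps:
P = 1540 (P = 77*20 = 1540)
890322/P = 890322/1540 = 890322*(1/1540) = 445161/770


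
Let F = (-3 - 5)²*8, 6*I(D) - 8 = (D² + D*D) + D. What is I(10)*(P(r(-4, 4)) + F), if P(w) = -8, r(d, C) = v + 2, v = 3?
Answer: 18312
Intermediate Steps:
I(D) = 4/3 + D²/3 + D/6 (I(D) = 4/3 + ((D² + D*D) + D)/6 = 4/3 + ((D² + D²) + D)/6 = 4/3 + (2*D² + D)/6 = 4/3 + (D + 2*D²)/6 = 4/3 + (D²/3 + D/6) = 4/3 + D²/3 + D/6)
r(d, C) = 5 (r(d, C) = 3 + 2 = 5)
F = 512 (F = (-8)²*8 = 64*8 = 512)
I(10)*(P(r(-4, 4)) + F) = (4/3 + (⅓)*10² + (⅙)*10)*(-8 + 512) = (4/3 + (⅓)*100 + 5/3)*504 = (4/3 + 100/3 + 5/3)*504 = (109/3)*504 = 18312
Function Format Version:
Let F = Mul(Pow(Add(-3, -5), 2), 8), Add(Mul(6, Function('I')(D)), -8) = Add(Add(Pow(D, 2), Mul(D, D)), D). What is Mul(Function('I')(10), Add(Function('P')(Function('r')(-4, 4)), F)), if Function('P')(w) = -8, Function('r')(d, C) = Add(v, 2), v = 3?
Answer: 18312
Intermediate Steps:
Function('I')(D) = Add(Rational(4, 3), Mul(Rational(1, 3), Pow(D, 2)), Mul(Rational(1, 6), D)) (Function('I')(D) = Add(Rational(4, 3), Mul(Rational(1, 6), Add(Add(Pow(D, 2), Mul(D, D)), D))) = Add(Rational(4, 3), Mul(Rational(1, 6), Add(Add(Pow(D, 2), Pow(D, 2)), D))) = Add(Rational(4, 3), Mul(Rational(1, 6), Add(Mul(2, Pow(D, 2)), D))) = Add(Rational(4, 3), Mul(Rational(1, 6), Add(D, Mul(2, Pow(D, 2))))) = Add(Rational(4, 3), Add(Mul(Rational(1, 3), Pow(D, 2)), Mul(Rational(1, 6), D))) = Add(Rational(4, 3), Mul(Rational(1, 3), Pow(D, 2)), Mul(Rational(1, 6), D)))
Function('r')(d, C) = 5 (Function('r')(d, C) = Add(3, 2) = 5)
F = 512 (F = Mul(Pow(-8, 2), 8) = Mul(64, 8) = 512)
Mul(Function('I')(10), Add(Function('P')(Function('r')(-4, 4)), F)) = Mul(Add(Rational(4, 3), Mul(Rational(1, 3), Pow(10, 2)), Mul(Rational(1, 6), 10)), Add(-8, 512)) = Mul(Add(Rational(4, 3), Mul(Rational(1, 3), 100), Rational(5, 3)), 504) = Mul(Add(Rational(4, 3), Rational(100, 3), Rational(5, 3)), 504) = Mul(Rational(109, 3), 504) = 18312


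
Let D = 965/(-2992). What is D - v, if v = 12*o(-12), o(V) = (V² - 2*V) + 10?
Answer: -6391877/2992 ≈ -2136.3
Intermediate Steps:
o(V) = 10 + V² - 2*V
v = 2136 (v = 12*(10 + (-12)² - 2*(-12)) = 12*(10 + 144 + 24) = 12*178 = 2136)
D = -965/2992 (D = 965*(-1/2992) = -965/2992 ≈ -0.32253)
D - v = -965/2992 - 1*2136 = -965/2992 - 2136 = -6391877/2992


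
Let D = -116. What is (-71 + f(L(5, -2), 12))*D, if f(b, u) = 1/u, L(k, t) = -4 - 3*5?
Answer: 24679/3 ≈ 8226.3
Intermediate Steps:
L(k, t) = -19 (L(k, t) = -4 - 15 = -19)
(-71 + f(L(5, -2), 12))*D = (-71 + 1/12)*(-116) = -851/12*(-116) = 24679/3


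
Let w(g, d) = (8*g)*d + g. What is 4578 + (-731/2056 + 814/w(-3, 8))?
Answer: 1833595631/400920 ≈ 4573.5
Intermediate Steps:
w(g, d) = g + 8*d*g (w(g, d) = 8*d*g + g = g + 8*d*g)
4578 + (-731/2056 + 814/w(-3, 8)) = 4578 + (-731/2056 + 814/((-3*(1 + 8*8)))) = 4578 + (-731*1/2056 + 814/((-3*(1 + 64)))) = 4578 + (-731/2056 + 814/((-3*65))) = 4578 + (-731/2056 + 814/(-195)) = 4578 + (-731/2056 + 814*(-1/195)) = 4578 + (-731/2056 - 814/195) = 4578 - 1816129/400920 = 1833595631/400920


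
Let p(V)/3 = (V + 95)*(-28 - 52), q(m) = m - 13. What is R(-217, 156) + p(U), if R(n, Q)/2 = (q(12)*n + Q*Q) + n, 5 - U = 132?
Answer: 56352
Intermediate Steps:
q(m) = -13 + m
U = -127 (U = 5 - 1*132 = 5 - 132 = -127)
p(V) = -22800 - 240*V (p(V) = 3*((V + 95)*(-28 - 52)) = 3*((95 + V)*(-80)) = 3*(-7600 - 80*V) = -22800 - 240*V)
R(n, Q) = 2*Q**2 (R(n, Q) = 2*(((-13 + 12)*n + Q*Q) + n) = 2*((-n + Q**2) + n) = 2*((Q**2 - n) + n) = 2*Q**2)
R(-217, 156) + p(U) = 2*156**2 + (-22800 - 240*(-127)) = 2*24336 + (-22800 + 30480) = 48672 + 7680 = 56352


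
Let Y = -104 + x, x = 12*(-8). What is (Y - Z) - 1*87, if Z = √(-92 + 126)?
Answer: -287 - √34 ≈ -292.83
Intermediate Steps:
x = -96
Z = √34 ≈ 5.8309
Y = -200 (Y = -104 - 96 = -200)
(Y - Z) - 1*87 = (-200 - √34) - 1*87 = (-200 - √34) - 87 = -287 - √34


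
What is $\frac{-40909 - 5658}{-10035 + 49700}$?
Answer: $- \frac{46567}{39665} \approx -1.174$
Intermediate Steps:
$\frac{-40909 - 5658}{-10035 + 49700} = - \frac{46567}{39665}$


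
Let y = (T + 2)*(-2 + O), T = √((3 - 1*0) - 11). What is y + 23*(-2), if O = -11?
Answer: -72 - 26*I*√2 ≈ -72.0 - 36.77*I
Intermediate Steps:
T = 2*I*√2 (T = √((3 + 0) - 11) = √(3 - 11) = √(-8) = 2*I*√2 ≈ 2.8284*I)
y = -26 - 26*I*√2 (y = (2*I*√2 + 2)*(-2 - 11) = (2 + 2*I*√2)*(-13) = -26 - 26*I*√2 ≈ -26.0 - 36.77*I)
y + 23*(-2) = (-26 - 26*I*√2) + 23*(-2) = (-26 - 26*I*√2) - 46 = -72 - 26*I*√2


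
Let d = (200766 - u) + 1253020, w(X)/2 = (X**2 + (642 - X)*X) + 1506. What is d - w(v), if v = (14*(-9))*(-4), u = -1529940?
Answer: 2333578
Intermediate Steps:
v = 504 (v = -126*(-4) = 504)
w(X) = 3012 + 2*X**2 + 2*X*(642 - X) (w(X) = 2*((X**2 + (642 - X)*X) + 1506) = 2*((X**2 + X*(642 - X)) + 1506) = 2*(1506 + X**2 + X*(642 - X)) = 3012 + 2*X**2 + 2*X*(642 - X))
d = 2983726 (d = (200766 - 1*(-1529940)) + 1253020 = (200766 + 1529940) + 1253020 = 1730706 + 1253020 = 2983726)
d - w(v) = 2983726 - (3012 + 1284*504) = 2983726 - (3012 + 647136) = 2983726 - 1*650148 = 2983726 - 650148 = 2333578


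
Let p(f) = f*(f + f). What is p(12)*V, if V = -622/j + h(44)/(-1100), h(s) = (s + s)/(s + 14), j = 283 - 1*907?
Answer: 2701956/9425 ≈ 286.68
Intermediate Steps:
j = -624 (j = 283 - 907 = -624)
h(s) = 2*s/(14 + s) (h(s) = (2*s)/(14 + s) = 2*s/(14 + s))
p(f) = 2*f**2 (p(f) = f*(2*f) = 2*f**2)
V = 225163/226200 (V = -622/(-624) + (2*44/(14 + 44))/(-1100) = -622*(-1/624) + (2*44/58)*(-1/1100) = 311/312 + (2*44*(1/58))*(-1/1100) = 311/312 + (44/29)*(-1/1100) = 311/312 - 1/725 = 225163/226200 ≈ 0.99542)
p(12)*V = (2*12**2)*(225163/226200) = (2*144)*(225163/226200) = 288*(225163/226200) = 2701956/9425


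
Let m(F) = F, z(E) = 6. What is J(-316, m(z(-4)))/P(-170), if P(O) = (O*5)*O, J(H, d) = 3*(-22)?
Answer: -33/72250 ≈ -0.00045675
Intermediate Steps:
J(H, d) = -66
P(O) = 5*O² (P(O) = (5*O)*O = 5*O²)
J(-316, m(z(-4)))/P(-170) = -66/(5*(-170)²) = -66/(5*28900) = -66/144500 = -66*1/144500 = -33/72250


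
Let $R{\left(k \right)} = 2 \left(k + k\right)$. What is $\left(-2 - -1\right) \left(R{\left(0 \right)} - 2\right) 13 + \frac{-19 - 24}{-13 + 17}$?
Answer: $\frac{61}{4} \approx 15.25$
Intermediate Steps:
$R{\left(k \right)} = 4 k$ ($R{\left(k \right)} = 2 \cdot 2 k = 4 k$)
$\left(-2 - -1\right) \left(R{\left(0 \right)} - 2\right) 13 + \frac{-19 - 24}{-13 + 17} = \left(-2 - -1\right) \left(4 \cdot 0 - 2\right) 13 + \frac{-19 - 24}{-13 + 17} = \left(-2 + 1\right) \left(0 - 2\right) 13 - \frac{43}{4} = \left(-1\right) \left(-2\right) 13 - \frac{43}{4} = 2 \cdot 13 - \frac{43}{4} = 26 - \frac{43}{4} = \frac{61}{4}$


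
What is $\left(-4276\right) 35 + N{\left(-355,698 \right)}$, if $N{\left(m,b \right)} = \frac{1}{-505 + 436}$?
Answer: $- \frac{10326541}{69} \approx -1.4966 \cdot 10^{5}$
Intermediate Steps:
$N{\left(m,b \right)} = - \frac{1}{69}$ ($N{\left(m,b \right)} = \frac{1}{-69} = - \frac{1}{69}$)
$\left(-4276\right) 35 + N{\left(-355,698 \right)} = \left(-4276\right) 35 - \frac{1}{69} = -149660 - \frac{1}{69} = - \frac{10326541}{69}$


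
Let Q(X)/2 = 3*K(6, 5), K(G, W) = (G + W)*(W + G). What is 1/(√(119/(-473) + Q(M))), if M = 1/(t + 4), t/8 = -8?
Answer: √162370967/343279 ≈ 0.037120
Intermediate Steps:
t = -64 (t = 8*(-8) = -64)
K(G, W) = (G + W)² (K(G, W) = (G + W)*(G + W) = (G + W)²)
M = -1/60 (M = 1/(-64 + 4) = 1/(-60) = -1/60 ≈ -0.016667)
Q(X) = 726 (Q(X) = 2*(3*(6 + 5)²) = 2*(3*11²) = 2*(3*121) = 2*363 = 726)
1/(√(119/(-473) + Q(M))) = 1/(√(119/(-473) + 726)) = 1/(√(119*(-1/473) + 726)) = 1/(√(-119/473 + 726)) = 1/(√(343279/473)) = 1/(√162370967/473) = √162370967/343279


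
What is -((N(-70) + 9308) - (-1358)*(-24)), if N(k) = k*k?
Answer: 18384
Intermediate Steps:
N(k) = k²
-((N(-70) + 9308) - (-1358)*(-24)) = -(((-70)² + 9308) - (-1358)*(-24)) = -((4900 + 9308) - 1*32592) = -(14208 - 32592) = -1*(-18384) = 18384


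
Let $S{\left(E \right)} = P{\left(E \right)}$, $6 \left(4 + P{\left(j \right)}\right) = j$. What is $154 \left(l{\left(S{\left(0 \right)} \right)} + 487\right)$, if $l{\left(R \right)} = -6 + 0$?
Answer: $74074$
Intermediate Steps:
$P{\left(j \right)} = -4 + \frac{j}{6}$
$S{\left(E \right)} = -4 + \frac{E}{6}$
$l{\left(R \right)} = -6$
$154 \left(l{\left(S{\left(0 \right)} \right)} + 487\right) = 154 \left(-6 + 487\right) = 154 \cdot 481 = 74074$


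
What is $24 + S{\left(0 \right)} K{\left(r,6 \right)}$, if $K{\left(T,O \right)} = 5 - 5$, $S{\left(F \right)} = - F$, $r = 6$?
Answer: $24$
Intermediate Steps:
$K{\left(T,O \right)} = 0$
$24 + S{\left(0 \right)} K{\left(r,6 \right)} = 24 + \left(-1\right) 0 \cdot 0 = 24 + 0 \cdot 0 = 24 + 0 = 24$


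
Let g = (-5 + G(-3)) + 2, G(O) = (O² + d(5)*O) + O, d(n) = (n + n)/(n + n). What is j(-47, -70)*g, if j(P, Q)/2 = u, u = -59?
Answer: 0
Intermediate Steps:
j(P, Q) = -118 (j(P, Q) = 2*(-59) = -118)
d(n) = 1 (d(n) = (2*n)/((2*n)) = (2*n)*(1/(2*n)) = 1)
G(O) = O² + 2*O (G(O) = (O² + 1*O) + O = (O² + O) + O = (O + O²) + O = O² + 2*O)
g = 0 (g = (-5 - 3*(2 - 3)) + 2 = (-5 - 3*(-1)) + 2 = (-5 + 3) + 2 = -2 + 2 = 0)
j(-47, -70)*g = -118*0 = 0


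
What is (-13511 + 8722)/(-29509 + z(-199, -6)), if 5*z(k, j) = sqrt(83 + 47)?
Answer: 706593005/4353905379 + 4789*sqrt(130)/4353905379 ≈ 0.16230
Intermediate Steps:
z(k, j) = sqrt(130)/5 (z(k, j) = sqrt(83 + 47)/5 = sqrt(130)/5)
(-13511 + 8722)/(-29509 + z(-199, -6)) = (-13511 + 8722)/(-29509 + sqrt(130)/5) = -4789/(-29509 + sqrt(130)/5)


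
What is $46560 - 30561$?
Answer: $15999$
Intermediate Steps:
$46560 - 30561 = 15999$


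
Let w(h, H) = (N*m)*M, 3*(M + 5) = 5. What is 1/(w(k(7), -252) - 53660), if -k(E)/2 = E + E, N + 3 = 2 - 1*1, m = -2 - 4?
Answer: -1/53700 ≈ -1.8622e-5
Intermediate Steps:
m = -6
M = -10/3 (M = -5 + (⅓)*5 = -5 + 5/3 = -10/3 ≈ -3.3333)
N = -2 (N = -3 + (2 - 1*1) = -3 + (2 - 1) = -3 + 1 = -2)
k(E) = -4*E (k(E) = -2*(E + E) = -4*E)
w(h, H) = -40 (w(h, H) = -2*(-6)*(-10/3) = 12*(-10/3) = -40)
1/(w(k(7), -252) - 53660) = 1/(-40 - 53660) = 1/(-53700) = -1/53700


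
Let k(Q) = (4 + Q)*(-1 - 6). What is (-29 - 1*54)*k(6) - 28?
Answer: 5782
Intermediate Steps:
k(Q) = -28 - 7*Q (k(Q) = (4 + Q)*(-7) = -28 - 7*Q)
(-29 - 1*54)*k(6) - 28 = (-29 - 1*54)*(-28 - 7*6) - 28 = (-29 - 54)*(-28 - 42) - 28 = -83*(-70) - 28 = 5810 - 28 = 5782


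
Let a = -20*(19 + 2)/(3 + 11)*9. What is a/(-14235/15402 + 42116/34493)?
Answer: -2812559220/3091427 ≈ -909.79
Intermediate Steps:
a = -270 (a = -420/14*9 = -20*3/2*9 = -30*9 = -270)
a/(-14235/15402 + 42116/34493) = -270/(-14235/15402 + 42116/34493) = -270/(-14235*1/15402 + 42116*(1/34493)) = -270/(-4745/5134 + 42116/34493) = -270/3091427/10416886 = -270*10416886/3091427 = -2812559220/3091427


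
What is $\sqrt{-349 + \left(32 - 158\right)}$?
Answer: $5 i \sqrt{19} \approx 21.794 i$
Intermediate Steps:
$\sqrt{-349 + \left(32 - 158\right)} = \sqrt{-349 - 126} = \sqrt{-475} = 5 i \sqrt{19}$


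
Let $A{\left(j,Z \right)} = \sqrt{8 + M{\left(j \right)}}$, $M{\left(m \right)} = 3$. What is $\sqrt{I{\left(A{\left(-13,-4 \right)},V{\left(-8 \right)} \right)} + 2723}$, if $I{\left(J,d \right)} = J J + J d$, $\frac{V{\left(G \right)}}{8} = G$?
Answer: $\sqrt{2734 - 64 \sqrt{11}} \approx 50.217$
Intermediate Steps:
$V{\left(G \right)} = 8 G$
$A{\left(j,Z \right)} = \sqrt{11}$ ($A{\left(j,Z \right)} = \sqrt{8 + 3} = \sqrt{11}$)
$I{\left(J,d \right)} = J^{2} + J d$
$\sqrt{I{\left(A{\left(-13,-4 \right)},V{\left(-8 \right)} \right)} + 2723} = \sqrt{\sqrt{11} \left(\sqrt{11} + 8 \left(-8\right)\right) + 2723} = \sqrt{\sqrt{11} \left(\sqrt{11} - 64\right) + 2723} = \sqrt{\sqrt{11} \left(-64 + \sqrt{11}\right) + 2723} = \sqrt{2723 + \sqrt{11} \left(-64 + \sqrt{11}\right)}$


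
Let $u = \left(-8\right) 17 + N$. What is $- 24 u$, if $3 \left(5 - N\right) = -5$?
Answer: $3104$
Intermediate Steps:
$N = \frac{20}{3}$ ($N = 5 - - \frac{5}{3} = 5 + \frac{5}{3} = \frac{20}{3} \approx 6.6667$)
$u = - \frac{388}{3}$ ($u = \left(-8\right) 17 + \frac{20}{3} = -136 + \frac{20}{3} = - \frac{388}{3} \approx -129.33$)
$- 24 u = \left(-24\right) \left(- \frac{388}{3}\right) = 3104$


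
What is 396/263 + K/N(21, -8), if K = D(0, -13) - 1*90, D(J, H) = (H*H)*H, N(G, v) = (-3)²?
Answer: -597917/2367 ≈ -252.61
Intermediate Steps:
N(G, v) = 9
D(J, H) = H³ (D(J, H) = H²*H = H³)
K = -2287 (K = (-13)³ - 1*90 = -2197 - 90 = -2287)
396/263 + K/N(21, -8) = 396/263 - 2287/9 = -597917/2367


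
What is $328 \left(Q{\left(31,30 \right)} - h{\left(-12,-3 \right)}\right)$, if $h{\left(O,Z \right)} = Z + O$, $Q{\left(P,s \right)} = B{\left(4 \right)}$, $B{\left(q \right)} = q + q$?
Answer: $7544$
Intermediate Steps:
$B{\left(q \right)} = 2 q$
$Q{\left(P,s \right)} = 8$ ($Q{\left(P,s \right)} = 2 \cdot 4 = 8$)
$h{\left(O,Z \right)} = O + Z$
$328 \left(Q{\left(31,30 \right)} - h{\left(-12,-3 \right)}\right) = 328 \left(8 - \left(-12 - 3\right)\right) = 328 \left(8 - -15\right) = 328 \left(8 + 15\right) = 328 \cdot 23 = 7544$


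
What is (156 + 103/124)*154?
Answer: 1497419/62 ≈ 24152.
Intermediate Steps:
(156 + 103/124)*154 = (19447/124)*154 = 1497419/62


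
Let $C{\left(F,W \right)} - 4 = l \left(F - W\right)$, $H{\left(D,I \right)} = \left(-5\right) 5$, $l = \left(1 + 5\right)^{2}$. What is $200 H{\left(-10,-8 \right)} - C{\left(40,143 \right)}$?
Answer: $-1296$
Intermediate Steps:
$l = 36$ ($l = 6^{2} = 36$)
$H{\left(D,I \right)} = -25$
$C{\left(F,W \right)} = 4 - 36 W + 36 F$ ($C{\left(F,W \right)} = 4 + 36 \left(F - W\right) = 4 + \left(- 36 W + 36 F\right) = 4 - 36 W + 36 F$)
$200 H{\left(-10,-8 \right)} - C{\left(40,143 \right)} = 200 \left(-25\right) - \left(4 - 5148 + 36 \cdot 40\right) = -5000 - \left(4 - 5148 + 1440\right) = -5000 - -3704 = -5000 + 3704 = -1296$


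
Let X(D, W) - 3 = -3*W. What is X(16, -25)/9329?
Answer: 78/9329 ≈ 0.0083610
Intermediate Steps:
X(D, W) = 3 - 3*W
X(16, -25)/9329 = (3 - 3*(-25))/9329 = (3 + 75)*(1/9329) = 78*(1/9329) = 78/9329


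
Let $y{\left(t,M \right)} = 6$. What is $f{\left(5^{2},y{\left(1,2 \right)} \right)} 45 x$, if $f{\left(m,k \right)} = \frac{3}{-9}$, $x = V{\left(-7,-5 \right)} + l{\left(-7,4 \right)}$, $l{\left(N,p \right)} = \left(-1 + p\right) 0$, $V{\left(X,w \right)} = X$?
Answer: $105$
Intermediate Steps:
$l{\left(N,p \right)} = 0$
$x = -7$ ($x = -7 + 0 = -7$)
$f{\left(m,k \right)} = - \frac{1}{3}$ ($f{\left(m,k \right)} = 3 \left(- \frac{1}{9}\right) = - \frac{1}{3}$)
$f{\left(5^{2},y{\left(1,2 \right)} \right)} 45 x = \left(- \frac{1}{3}\right) 45 \left(-7\right) = \left(-15\right) \left(-7\right) = 105$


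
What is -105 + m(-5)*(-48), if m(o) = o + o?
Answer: 375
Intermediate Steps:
m(o) = 2*o
-105 + m(-5)*(-48) = -105 + (2*(-5))*(-48) = -105 - 10*(-48) = -105 + 480 = 375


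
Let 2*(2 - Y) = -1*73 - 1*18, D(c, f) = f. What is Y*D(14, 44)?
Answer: 2090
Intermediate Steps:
Y = 95/2 (Y = 2 - (-1*73 - 1*18)/2 = 2 - (-73 - 18)/2 = 2 - ½*(-91) = 2 + 91/2 = 95/2 ≈ 47.500)
Y*D(14, 44) = (95/2)*44 = 2090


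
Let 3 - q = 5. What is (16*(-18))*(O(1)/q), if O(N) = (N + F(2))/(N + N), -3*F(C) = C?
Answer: 24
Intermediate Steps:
q = -2 (q = 3 - 1*5 = 3 - 5 = -2)
F(C) = -C/3
O(N) = (-⅔ + N)/(2*N) (O(N) = (N - ⅓*2)/(N + N) = (N - ⅔)/((2*N)) = (-⅔ + N)*(1/(2*N)) = (-⅔ + N)/(2*N))
(16*(-18))*(O(1)/q) = (16*(-18))*(((⅙)*(-2 + 3*1)/1)/(-2)) = -288*(⅙)*1*(-2 + 3)*(-1)/2 = -288*(⅙)*1*1*(-1)/2 = -48*(-1)/2 = -288*(-1/12) = 24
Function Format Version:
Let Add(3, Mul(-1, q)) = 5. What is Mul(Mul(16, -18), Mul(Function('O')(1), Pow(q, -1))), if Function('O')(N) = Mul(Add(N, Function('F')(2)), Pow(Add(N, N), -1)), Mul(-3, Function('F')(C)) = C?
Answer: 24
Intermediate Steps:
q = -2 (q = Add(3, Mul(-1, 5)) = Add(3, -5) = -2)
Function('F')(C) = Mul(Rational(-1, 3), C)
Function('O')(N) = Mul(Rational(1, 2), Pow(N, -1), Add(Rational(-2, 3), N)) (Function('O')(N) = Mul(Add(N, Mul(Rational(-1, 3), 2)), Pow(Add(N, N), -1)) = Mul(Add(N, Rational(-2, 3)), Pow(Mul(2, N), -1)) = Mul(Add(Rational(-2, 3), N), Mul(Rational(1, 2), Pow(N, -1))) = Mul(Rational(1, 2), Pow(N, -1), Add(Rational(-2, 3), N)))
Mul(Mul(16, -18), Mul(Function('O')(1), Pow(q, -1))) = Mul(Mul(16, -18), Mul(Mul(Rational(1, 6), Pow(1, -1), Add(-2, Mul(3, 1))), Pow(-2, -1))) = Mul(-288, Mul(Mul(Rational(1, 6), 1, Add(-2, 3)), Rational(-1, 2))) = Mul(-288, Mul(Mul(Rational(1, 6), 1, 1), Rational(-1, 2))) = Mul(-288, Mul(Rational(1, 6), Rational(-1, 2))) = Mul(-288, Rational(-1, 12)) = 24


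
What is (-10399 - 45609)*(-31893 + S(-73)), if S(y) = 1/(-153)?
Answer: 273298317040/153 ≈ 1.7863e+9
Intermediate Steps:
S(y) = -1/153
(-10399 - 45609)*(-31893 + S(-73)) = (-10399 - 45609)*(-31893 - 1/153) = -56008*(-4879630/153) = 273298317040/153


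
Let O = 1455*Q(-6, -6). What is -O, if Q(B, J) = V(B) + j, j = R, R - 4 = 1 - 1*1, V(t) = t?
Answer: 2910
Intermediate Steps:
R = 4 (R = 4 + (1 - 1*1) = 4 + (1 - 1) = 4 + 0 = 4)
j = 4
Q(B, J) = 4 + B (Q(B, J) = B + 4 = 4 + B)
O = -2910 (O = 1455*(4 - 6) = 1455*(-2) = -2910)
-O = -1*(-2910) = 2910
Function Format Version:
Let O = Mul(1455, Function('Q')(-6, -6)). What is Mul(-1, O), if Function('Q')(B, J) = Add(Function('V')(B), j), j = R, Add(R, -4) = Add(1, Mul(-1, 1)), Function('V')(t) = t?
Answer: 2910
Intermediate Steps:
R = 4 (R = Add(4, Add(1, Mul(-1, 1))) = Add(4, Add(1, -1)) = Add(4, 0) = 4)
j = 4
Function('Q')(B, J) = Add(4, B) (Function('Q')(B, J) = Add(B, 4) = Add(4, B))
O = -2910 (O = Mul(1455, Add(4, -6)) = Mul(1455, -2) = -2910)
Mul(-1, O) = Mul(-1, -2910) = 2910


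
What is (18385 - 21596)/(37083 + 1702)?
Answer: -3211/38785 ≈ -0.082790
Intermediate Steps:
(18385 - 21596)/(37083 + 1702) = -3211/38785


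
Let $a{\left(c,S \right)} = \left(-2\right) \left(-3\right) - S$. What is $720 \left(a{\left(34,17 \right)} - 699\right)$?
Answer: $-511200$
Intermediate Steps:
$a{\left(c,S \right)} = 6 - S$
$720 \left(a{\left(34,17 \right)} - 699\right) = 720 \left(\left(6 - 17\right) - 699\right) = 720 \left(-11 - 699\right) = 720 \left(-710\right) = -511200$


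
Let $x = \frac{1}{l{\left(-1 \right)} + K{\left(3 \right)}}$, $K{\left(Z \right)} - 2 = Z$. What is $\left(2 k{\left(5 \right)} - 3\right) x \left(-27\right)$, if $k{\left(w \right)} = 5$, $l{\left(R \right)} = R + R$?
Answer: $-63$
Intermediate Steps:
$K{\left(Z \right)} = 2 + Z$
$l{\left(R \right)} = 2 R$
$x = \frac{1}{3}$ ($x = \frac{1}{2 \left(-1\right) + \left(2 + 3\right)} = \frac{1}{-2 + 5} = \frac{1}{3} \approx 0.33333$)
$\left(2 k{\left(5 \right)} - 3\right) x \left(-27\right) = \left(2 \cdot 5 - 3\right) \frac{1}{3} \left(-27\right) = \left(10 - 3\right) \frac{1}{3} \left(-27\right) = 7 \cdot \frac{1}{3} \left(-27\right) = \frac{7}{3} \left(-27\right) = -63$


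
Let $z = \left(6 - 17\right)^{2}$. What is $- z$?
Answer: $-121$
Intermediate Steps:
$z = 121$ ($z = \left(-11\right)^{2} = 121$)
$- z = \left(-1\right) 121 = -121$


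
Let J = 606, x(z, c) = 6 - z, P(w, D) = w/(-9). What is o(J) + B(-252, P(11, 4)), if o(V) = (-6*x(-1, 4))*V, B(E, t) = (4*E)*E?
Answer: 228564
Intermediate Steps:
P(w, D) = -w/9 (P(w, D) = w*(-⅑) = -w/9)
B(E, t) = 4*E²
o(V) = -42*V (o(V) = (-6*(6 - 1*(-1)))*V = (-6*(6 + 1))*V = (-6*7)*V = -42*V)
o(J) + B(-252, P(11, 4)) = -42*606 + 4*(-252)² = -25452 + 4*63504 = -25452 + 254016 = 228564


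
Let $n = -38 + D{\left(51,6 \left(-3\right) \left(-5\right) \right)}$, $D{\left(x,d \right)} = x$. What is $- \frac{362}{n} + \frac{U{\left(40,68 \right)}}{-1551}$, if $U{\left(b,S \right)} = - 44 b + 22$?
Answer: $- \frac{48988}{1833} \approx -26.726$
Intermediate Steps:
$U{\left(b,S \right)} = 22 - 44 b$
$n = 13$ ($n = -38 + 51 = 13$)
$- \frac{362}{n} + \frac{U{\left(40,68 \right)}}{-1551} = - \frac{362}{13} + \frac{22 - 1760}{-1551} = \left(-362\right) \frac{1}{13} + \left(22 - 1760\right) \left(- \frac{1}{1551}\right) = - \frac{362}{13} - - \frac{158}{141} = - \frac{362}{13} + \frac{158}{141} = - \frac{48988}{1833}$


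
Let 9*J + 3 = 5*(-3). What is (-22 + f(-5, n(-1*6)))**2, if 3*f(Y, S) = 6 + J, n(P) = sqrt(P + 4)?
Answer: 3844/9 ≈ 427.11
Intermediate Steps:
J = -2 (J = -1/3 + (5*(-3))/9 = -1/3 + (1/9)*(-15) = -1/3 - 5/3 = -2)
n(P) = sqrt(4 + P)
f(Y, S) = 4/3 (f(Y, S) = (6 - 2)/3 = (1/3)*4 = 4/3)
(-22 + f(-5, n(-1*6)))**2 = (-22 + 4/3)**2 = (-62/3)**2 = 3844/9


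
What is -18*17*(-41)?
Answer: 12546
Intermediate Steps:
-18*17*(-41) = -306*(-41) = 12546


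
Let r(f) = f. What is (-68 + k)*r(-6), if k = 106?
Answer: -228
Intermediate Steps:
(-68 + k)*r(-6) = (-68 + 106)*(-6) = 38*(-6) = -228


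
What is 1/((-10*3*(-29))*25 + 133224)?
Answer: 1/154974 ≈ 6.4527e-6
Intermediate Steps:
1/((-10*3*(-29))*25 + 133224) = 1/(-30*(-29)*25 + 133224) = 1/(870*25 + 133224) = 1/(21750 + 133224) = 1/154974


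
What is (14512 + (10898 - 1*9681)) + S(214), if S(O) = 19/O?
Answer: 3366025/214 ≈ 15729.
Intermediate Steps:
(14512 + (10898 - 1*9681)) + S(214) = (14512 + (10898 - 1*9681)) + 19/214 = (14512 + (10898 - 9681)) + 19*(1/214) = (14512 + 1217) + 19/214 = 15729 + 19/214 = 3366025/214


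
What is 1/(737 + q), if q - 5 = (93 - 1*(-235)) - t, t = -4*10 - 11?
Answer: 1/1121 ≈ 0.00089206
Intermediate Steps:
t = -51 (t = -40 - 11 = -51)
q = 384 (q = 5 + ((93 - 1*(-235)) - 1*(-51)) = 5 + ((93 + 235) + 51) = 5 + (328 + 51) = 5 + 379 = 384)
1/(737 + q) = 1/(737 + 384) = 1/1121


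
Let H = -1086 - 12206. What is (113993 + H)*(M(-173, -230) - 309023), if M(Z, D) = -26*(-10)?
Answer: -31092742863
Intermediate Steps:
H = -13292
M(Z, D) = 260
(113993 + H)*(M(-173, -230) - 309023) = (113993 - 13292)*(260 - 309023) = 100701*(-308763) = -31092742863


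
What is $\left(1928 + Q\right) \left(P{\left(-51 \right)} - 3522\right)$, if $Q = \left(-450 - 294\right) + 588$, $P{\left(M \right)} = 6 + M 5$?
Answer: $-6682212$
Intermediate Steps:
$P{\left(M \right)} = 6 + 5 M$
$Q = -156$ ($Q = -744 + 588 = -156$)
$\left(1928 + Q\right) \left(P{\left(-51 \right)} - 3522\right) = \left(1928 - 156\right) \left(\left(6 + 5 \left(-51\right)\right) - 3522\right) = 1772 \left(\left(6 - 255\right) - 3522\right) = 1772 \left(-249 - 3522\right) = 1772 \left(-3771\right) = -6682212$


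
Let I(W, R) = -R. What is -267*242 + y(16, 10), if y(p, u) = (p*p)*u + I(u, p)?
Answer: -62070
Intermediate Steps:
y(p, u) = -p + u*p² (y(p, u) = (p*p)*u - p = p²*u - p = u*p² - p = -p + u*p²)
-267*242 + y(16, 10) = -267*242 + 16*(-1 + 16*10) = -64614 + 16*(-1 + 160) = -64614 + 16*159 = -64614 + 2544 = -62070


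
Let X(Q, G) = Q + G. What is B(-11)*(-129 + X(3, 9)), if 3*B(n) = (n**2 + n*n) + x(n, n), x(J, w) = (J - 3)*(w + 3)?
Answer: -13806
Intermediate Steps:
X(Q, G) = G + Q
x(J, w) = (-3 + J)*(3 + w)
B(n) = -3 + n**2 (B(n) = ((n**2 + n*n) + (-9 - 3*n + 3*n + n*n))/3 = ((n**2 + n**2) + (-9 - 3*n + 3*n + n**2))/3 = (2*n**2 + (-9 + n**2))/3 = (-9 + 3*n**2)/3 = -3 + n**2)
B(-11)*(-129 + X(3, 9)) = (-3 + (-11)**2)*(-129 + (9 + 3)) = (-3 + 121)*(-129 + 12) = 118*(-117) = -13806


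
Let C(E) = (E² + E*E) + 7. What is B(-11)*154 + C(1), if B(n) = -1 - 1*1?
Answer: -299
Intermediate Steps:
C(E) = 7 + 2*E² (C(E) = (E² + E²) + 7 = 2*E² + 7 = 7 + 2*E²)
B(n) = -2 (B(n) = -1 - 1 = -2)
B(-11)*154 + C(1) = -2*154 + (7 + 2*1²) = -308 + (7 + 2*1) = -308 + (7 + 2) = -308 + 9 = -299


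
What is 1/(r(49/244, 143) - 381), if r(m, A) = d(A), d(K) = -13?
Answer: -1/394 ≈ -0.0025381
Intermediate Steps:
r(m, A) = -13
1/(r(49/244, 143) - 381) = 1/(-13 - 381) = 1/(-394) = -1/394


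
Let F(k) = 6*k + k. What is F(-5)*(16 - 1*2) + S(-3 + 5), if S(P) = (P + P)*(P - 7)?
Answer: -510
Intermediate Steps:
F(k) = 7*k
S(P) = 2*P*(-7 + P) (S(P) = (2*P)*(-7 + P) = 2*P*(-7 + P))
F(-5)*(16 - 1*2) + S(-3 + 5) = (7*(-5))*(16 - 1*2) + 2*(-3 + 5)*(-7 + (-3 + 5)) = -35*(16 - 2) + 2*2*(-7 + 2) = -35*14 + 2*2*(-5) = -490 - 20 = -510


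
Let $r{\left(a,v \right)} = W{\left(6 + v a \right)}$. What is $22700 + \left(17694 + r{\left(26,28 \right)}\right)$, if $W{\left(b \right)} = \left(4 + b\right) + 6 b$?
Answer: $45536$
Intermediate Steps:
$W{\left(b \right)} = 4 + 7 b$
$r{\left(a,v \right)} = 46 + 7 a v$ ($r{\left(a,v \right)} = 4 + 7 \left(6 + v a\right) = 4 + 7 \left(6 + a v\right) = 4 + \left(42 + 7 a v\right) = 46 + 7 a v$)
$22700 + \left(17694 + r{\left(26,28 \right)}\right) = 22700 + \left(17694 + \left(46 + 7 \cdot 26 \cdot 28\right)\right) = 22700 + \left(17694 + \left(46 + 5096\right)\right) = 22700 + \left(17694 + 5142\right) = 22700 + 22836 = 45536$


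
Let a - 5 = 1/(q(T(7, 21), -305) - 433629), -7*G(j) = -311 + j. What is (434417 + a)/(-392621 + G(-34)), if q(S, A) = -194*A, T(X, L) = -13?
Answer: -1138712593879/1029014080918 ≈ -1.1066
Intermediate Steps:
G(j) = 311/7 - j/7 (G(j) = -(-311 + j)/7 = 311/7 - j/7)
a = 1872294/374459 (a = 5 + 1/(-194*(-305) - 433629) = 5 + 1/(59170 - 433629) = 5 + 1/(-374459) = 5 - 1/374459 = 1872294/374459 ≈ 5.0000)
(434417 + a)/(-392621 + G(-34)) = (434417 + 1872294/374459)/(-392621 + (311/7 - 1/7*(-34))) = 162673227697/(374459*(-392621 + (311/7 + 34/7))) = 162673227697/(374459*(-392621 + 345/7)) = 162673227697/(374459*(-2748002/7)) = (162673227697/374459)*(-7/2748002) = -1138712593879/1029014080918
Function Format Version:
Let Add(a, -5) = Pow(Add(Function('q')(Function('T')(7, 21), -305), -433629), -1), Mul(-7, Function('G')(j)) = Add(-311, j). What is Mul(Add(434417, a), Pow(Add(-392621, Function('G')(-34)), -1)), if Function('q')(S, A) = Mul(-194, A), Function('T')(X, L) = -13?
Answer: Rational(-1138712593879, 1029014080918) ≈ -1.1066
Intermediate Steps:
Function('G')(j) = Add(Rational(311, 7), Mul(Rational(-1, 7), j)) (Function('G')(j) = Mul(Rational(-1, 7), Add(-311, j)) = Add(Rational(311, 7), Mul(Rational(-1, 7), j)))
a = Rational(1872294, 374459) (a = Add(5, Pow(Add(Mul(-194, -305), -433629), -1)) = Add(5, Pow(Add(59170, -433629), -1)) = Add(5, Pow(-374459, -1)) = Add(5, Rational(-1, 374459)) = Rational(1872294, 374459) ≈ 5.0000)
Mul(Add(434417, a), Pow(Add(-392621, Function('G')(-34)), -1)) = Mul(Add(434417, Rational(1872294, 374459)), Pow(Add(-392621, Add(Rational(311, 7), Mul(Rational(-1, 7), -34))), -1)) = Mul(Rational(162673227697, 374459), Pow(Add(-392621, Add(Rational(311, 7), Rational(34, 7))), -1)) = Mul(Rational(162673227697, 374459), Pow(Add(-392621, Rational(345, 7)), -1)) = Mul(Rational(162673227697, 374459), Pow(Rational(-2748002, 7), -1)) = Mul(Rational(162673227697, 374459), Rational(-7, 2748002)) = Rational(-1138712593879, 1029014080918)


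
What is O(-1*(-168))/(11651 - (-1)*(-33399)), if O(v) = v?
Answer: -42/5437 ≈ -0.0077249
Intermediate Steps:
O(-1*(-168))/(11651 - (-1)*(-33399)) = (-1*(-168))/(11651 - (-1)*(-33399)) = 168/(11651 - 1*33399) = 168/(11651 - 33399) = 168/(-21748) = 168*(-1/21748) = -42/5437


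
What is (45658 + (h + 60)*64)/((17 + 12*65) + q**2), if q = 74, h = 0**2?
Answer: 49498/6273 ≈ 7.8906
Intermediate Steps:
h = 0
(45658 + (h + 60)*64)/((17 + 12*65) + q**2) = (45658 + (0 + 60)*64)/((17 + 12*65) + 74**2) = (45658 + 60*64)/((17 + 780) + 5476) = (45658 + 3840)/(797 + 5476) = 49498/6273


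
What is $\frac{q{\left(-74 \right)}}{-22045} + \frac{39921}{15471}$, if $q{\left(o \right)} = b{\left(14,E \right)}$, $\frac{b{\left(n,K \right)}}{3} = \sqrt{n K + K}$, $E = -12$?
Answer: $\frac{13307}{5157} - \frac{18 i \sqrt{5}}{22045} \approx 2.5804 - 0.0018258 i$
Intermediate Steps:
$b{\left(n,K \right)} = 3 \sqrt{K + K n}$ ($b{\left(n,K \right)} = 3 \sqrt{n K + K} = 3 \sqrt{K n + K} = 3 \sqrt{K + K n}$)
$q{\left(o \right)} = 18 i \sqrt{5}$ ($q{\left(o \right)} = 3 \sqrt{- 12 \left(1 + 14\right)} = 3 \sqrt{\left(-12\right) 15} = 3 \sqrt{-180} = 3 \cdot 6 i \sqrt{5} = 18 i \sqrt{5}$)
$\frac{q{\left(-74 \right)}}{-22045} + \frac{39921}{15471} = \frac{18 i \sqrt{5}}{-22045} + \frac{39921}{15471} = 18 i \sqrt{5} \left(- \frac{1}{22045}\right) + 39921 \cdot \frac{1}{15471} = - \frac{18 i \sqrt{5}}{22045} + \frac{13307}{5157} = \frac{13307}{5157} - \frac{18 i \sqrt{5}}{22045}$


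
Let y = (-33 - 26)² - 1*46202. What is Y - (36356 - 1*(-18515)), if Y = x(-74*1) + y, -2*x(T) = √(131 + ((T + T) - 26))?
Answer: -97592 - I*√43/2 ≈ -97592.0 - 3.2787*I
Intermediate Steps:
y = -42721 (y = (-59)² - 46202 = 3481 - 46202 = -42721)
x(T) = -√(105 + 2*T)/2 (x(T) = -√(131 + ((T + T) - 26))/2 = -√(131 + (2*T - 26))/2 = -√(131 + (-26 + 2*T))/2 = -√(105 + 2*T)/2)
Y = -42721 - I*√43/2 (Y = -√(105 + 2*(-74*1))/2 - 42721 = -√(105 + 2*(-74))/2 - 42721 = -√(105 - 148)/2 - 42721 = -I*√43/2 - 42721 = -42721 - I*√43/2 ≈ -42721.0 - 3.2787*I)
Y - (36356 - 1*(-18515)) = (-42721 - I*√43/2) - (36356 - 1*(-18515)) = (-42721 - I*√43/2) - (36356 + 18515) = (-42721 - I*√43/2) - 1*54871 = (-42721 - I*√43/2) - 54871 = -97592 - I*√43/2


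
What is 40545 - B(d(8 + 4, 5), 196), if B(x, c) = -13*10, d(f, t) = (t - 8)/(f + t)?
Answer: 40675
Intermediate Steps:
d(f, t) = (-8 + t)/(f + t)
B(x, c) = -130
40545 - B(d(8 + 4, 5), 196) = 40545 - 1*(-130) = 40545 + 130 = 40675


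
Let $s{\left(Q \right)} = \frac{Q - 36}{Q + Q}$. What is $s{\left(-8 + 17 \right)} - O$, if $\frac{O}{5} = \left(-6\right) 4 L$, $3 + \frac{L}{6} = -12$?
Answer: $- \frac{21603}{2} \approx -10802.0$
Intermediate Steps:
$L = -90$ ($L = -18 + 6 \left(-12\right) = -18 - 72 = -90$)
$O = 10800$ ($O = 5 \left(-6\right) 4 \left(-90\right) = 5 \left(\left(-24\right) \left(-90\right)\right) = 5 \cdot 2160 = 10800$)
$s{\left(Q \right)} = \frac{-36 + Q}{2 Q}$ ($s{\left(Q \right)} = \frac{Q - 36}{2 Q} = \left(Q - 36\right) \frac{1}{2 Q} = \left(-36 + Q\right) \frac{1}{2 Q} = \frac{-36 + Q}{2 Q}$)
$s{\left(-8 + 17 \right)} - O = \frac{-36 + \left(-8 + 17\right)}{2 \left(-8 + 17\right)} - 10800 = \frac{-36 + 9}{2 \cdot 9} - 10800 = \frac{1}{2} \cdot \frac{1}{9} \left(-27\right) - 10800 = - \frac{3}{2} - 10800 = - \frac{21603}{2}$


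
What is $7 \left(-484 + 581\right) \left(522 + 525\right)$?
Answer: $710913$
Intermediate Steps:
$7 \left(-484 + 581\right) \left(522 + 525\right) = 7 \cdot 97 \cdot 1047 = 7 \cdot 101559 = 710913$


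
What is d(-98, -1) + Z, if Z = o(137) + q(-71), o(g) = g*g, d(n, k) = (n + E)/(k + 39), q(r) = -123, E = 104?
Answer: 354277/19 ≈ 18646.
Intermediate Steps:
d(n, k) = (104 + n)/(39 + k) (d(n, k) = (n + 104)/(k + 39) = (104 + n)/(39 + k))
o(g) = g²
Z = 18646 (Z = 137² - 123 = 18769 - 123 = 18646)
d(-98, -1) + Z = (104 - 98)/(39 - 1) + 18646 = 6/38 + 18646 = (1/38)*6 + 18646 = 3/19 + 18646 = 354277/19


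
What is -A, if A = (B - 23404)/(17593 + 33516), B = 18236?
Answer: 5168/51109 ≈ 0.10112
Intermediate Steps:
A = -5168/51109 (A = (18236 - 23404)/(17593 + 33516) = -5168/51109 ≈ -0.10112)
-A = -1*(-5168/51109) = 5168/51109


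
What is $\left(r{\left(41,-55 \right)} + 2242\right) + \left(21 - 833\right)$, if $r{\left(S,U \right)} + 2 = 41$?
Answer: $1469$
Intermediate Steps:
$r{\left(S,U \right)} = 39$ ($r{\left(S,U \right)} = -2 + 41 = 39$)
$\left(r{\left(41,-55 \right)} + 2242\right) + \left(21 - 833\right) = \left(39 + 2242\right) + \left(21 - 833\right) = 2281 + \left(21 - 833\right) = 2281 - 812 = 1469$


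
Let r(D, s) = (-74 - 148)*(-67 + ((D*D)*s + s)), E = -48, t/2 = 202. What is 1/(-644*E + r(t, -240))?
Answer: 1/8696247546 ≈ 1.1499e-10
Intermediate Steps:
t = 404 (t = 2*202 = 404)
r(D, s) = 14874 - 222*s - 222*s*D**2 (r(D, s) = -222*(-67 + (D**2*s + s)) = -222*(-67 + (s*D**2 + s)) = -222*(-67 + (s + s*D**2)) = -222*(-67 + s + s*D**2) = 14874 - 222*s - 222*s*D**2)
1/(-644*E + r(t, -240)) = 1/(-644*(-48) + (14874 - 222*(-240) - 222*(-240)*404**2)) = 1/(30912 + (14874 + 53280 - 222*(-240)*163216)) = 1/(30912 + (14874 + 53280 + 8696148480)) = 1/(30912 + 8696216634) = 1/8696247546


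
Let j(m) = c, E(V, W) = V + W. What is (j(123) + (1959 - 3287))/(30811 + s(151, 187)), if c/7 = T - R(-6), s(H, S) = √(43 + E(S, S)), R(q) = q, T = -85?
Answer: -57955491/949317304 + 1881*√417/949317304 ≈ -0.061009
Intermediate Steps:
s(H, S) = √(43 + 2*S) (s(H, S) = √(43 + (S + S)) = √(43 + 2*S))
c = -553 (c = 7*(-85 - 1*(-6)) = 7*(-85 + 6) = 7*(-79) = -553)
j(m) = -553
(j(123) + (1959 - 3287))/(30811 + s(151, 187)) = (-553 + (1959 - 3287))/(30811 + √(43 + 2*187)) = (-553 - 1328)/(30811 + √(43 + 374)) = -1881/(30811 + √417)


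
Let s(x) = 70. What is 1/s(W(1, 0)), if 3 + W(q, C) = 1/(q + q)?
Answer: 1/70 ≈ 0.014286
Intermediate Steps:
W(q, C) = -3 + 1/(2*q) (W(q, C) = -3 + 1/(q + q) = -3 + 1/(2*q))
1/s(W(1, 0)) = 1/70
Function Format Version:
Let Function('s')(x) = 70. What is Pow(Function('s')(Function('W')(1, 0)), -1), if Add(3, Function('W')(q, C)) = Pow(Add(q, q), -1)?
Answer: Rational(1, 70) ≈ 0.014286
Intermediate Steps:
Function('W')(q, C) = Add(-3, Mul(Rational(1, 2), Pow(q, -1))) (Function('W')(q, C) = Add(-3, Pow(Add(q, q), -1)) = Add(-3, Pow(Mul(2, q), -1)) = Add(-3, Mul(Rational(1, 2), Pow(q, -1))))
Pow(Function('s')(Function('W')(1, 0)), -1) = Pow(70, -1) = Rational(1, 70)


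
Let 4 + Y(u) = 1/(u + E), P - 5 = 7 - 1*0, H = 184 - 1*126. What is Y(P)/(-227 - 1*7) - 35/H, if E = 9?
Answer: -41794/71253 ≈ -0.58656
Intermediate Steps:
H = 58 (H = 184 - 126 = 58)
P = 12 (P = 5 + (7 - 1*0) = 5 + (7 + 0) = 5 + 7 = 12)
Y(u) = -4 + 1/(9 + u) (Y(u) = -4 + 1/(u + 9) = -4 + 1/(9 + u))
Y(P)/(-227 - 1*7) - 35/H = ((-35 - 4*12)/(9 + 12))/(-227 - 1*7) - 35/58 = ((-35 - 48)/21)/(-227 - 7) - 35*1/58 = ((1/21)*(-83))/(-234) - 35/58 = -83/21*(-1/234) - 35/58 = 83/4914 - 35/58 = -41794/71253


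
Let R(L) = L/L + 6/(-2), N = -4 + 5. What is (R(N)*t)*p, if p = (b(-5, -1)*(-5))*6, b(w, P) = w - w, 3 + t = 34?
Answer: 0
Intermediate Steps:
N = 1
t = 31 (t = -3 + 34 = 31)
b(w, P) = 0
R(L) = -2 (R(L) = 1 + 6*(-½) = 1 - 3 = -2)
p = 0 (p = (0*(-5))*6 = 0*6 = 0)
(R(N)*t)*p = -2*31*0 = -62*0 = 0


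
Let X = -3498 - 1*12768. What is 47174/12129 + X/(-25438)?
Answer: 698651263/154268751 ≈ 4.5288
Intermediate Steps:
X = -16266 (X = -3498 - 12768 = -16266)
47174/12129 + X/(-25438) = 47174/12129 - 16266/(-25438) = 47174*(1/12129) - 16266*(-1/25438) = 47174/12129 + 8133/12719 = 698651263/154268751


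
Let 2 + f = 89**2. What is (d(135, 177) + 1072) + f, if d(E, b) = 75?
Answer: 9066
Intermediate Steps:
f = 7919 (f = -2 + 89**2 = -2 + 7921 = 7919)
(d(135, 177) + 1072) + f = (75 + 1072) + 7919 = 1147 + 7919 = 9066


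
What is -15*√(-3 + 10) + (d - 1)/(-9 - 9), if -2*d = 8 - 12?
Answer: -1/18 - 15*√7 ≈ -39.742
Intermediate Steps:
d = 2 (d = -(8 - 12)/2 = -½*(-4) = 2)
-15*√(-3 + 10) + (d - 1)/(-9 - 9) = -15*√(-3 + 10) + (2 - 1)/(-9 - 9) = -15*√7 + 1/(-18) = -15*√7 + 1*(-1/18) = -15*√7 - 1/18 = -1/18 - 15*√7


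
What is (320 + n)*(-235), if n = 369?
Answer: -161915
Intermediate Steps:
(320 + n)*(-235) = (320 + 369)*(-235) = 689*(-235) = -161915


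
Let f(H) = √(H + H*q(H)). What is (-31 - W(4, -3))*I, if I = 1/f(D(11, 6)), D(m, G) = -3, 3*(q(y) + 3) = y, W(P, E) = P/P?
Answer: -32/3 ≈ -10.667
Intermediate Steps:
W(P, E) = 1
q(y) = -3 + y/3
f(H) = √(H + H*(-3 + H/3))
I = ⅓ (I = 1/(√3*√(-3*(-6 - 3))/3) = 1/(√3*√(-3*(-9))/3) = 1/(√3*√27/3) = 1/(√3*(3*√3)/3) = 1/3 = ⅓ ≈ 0.33333)
(-31 - W(4, -3))*I = (-31 - 1*1)*(⅓) = (-31 - 1)*(⅓) = -32*⅓ = -32/3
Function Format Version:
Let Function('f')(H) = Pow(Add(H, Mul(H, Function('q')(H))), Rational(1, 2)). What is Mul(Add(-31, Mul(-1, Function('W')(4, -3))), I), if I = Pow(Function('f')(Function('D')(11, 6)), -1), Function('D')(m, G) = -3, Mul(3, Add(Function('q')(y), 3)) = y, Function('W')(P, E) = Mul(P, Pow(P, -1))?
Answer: Rational(-32, 3) ≈ -10.667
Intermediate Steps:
Function('W')(P, E) = 1
Function('q')(y) = Add(-3, Mul(Rational(1, 3), y))
Function('f')(H) = Pow(Add(H, Mul(H, Add(-3, Mul(Rational(1, 3), H)))), Rational(1, 2))
I = Rational(1, 3) (I = Pow(Mul(Rational(1, 3), Pow(3, Rational(1, 2)), Pow(Mul(-3, Add(-6, -3)), Rational(1, 2))), -1) = Pow(Mul(Rational(1, 3), Pow(3, Rational(1, 2)), Pow(Mul(-3, -9), Rational(1, 2))), -1) = Pow(Mul(Rational(1, 3), Pow(3, Rational(1, 2)), Pow(27, Rational(1, 2))), -1) = Pow(Mul(Rational(1, 3), Pow(3, Rational(1, 2)), Mul(3, Pow(3, Rational(1, 2)))), -1) = Pow(3, -1) = Rational(1, 3) ≈ 0.33333)
Mul(Add(-31, Mul(-1, Function('W')(4, -3))), I) = Mul(Add(-31, Mul(-1, 1)), Rational(1, 3)) = Mul(Add(-31, -1), Rational(1, 3)) = Mul(-32, Rational(1, 3)) = Rational(-32, 3)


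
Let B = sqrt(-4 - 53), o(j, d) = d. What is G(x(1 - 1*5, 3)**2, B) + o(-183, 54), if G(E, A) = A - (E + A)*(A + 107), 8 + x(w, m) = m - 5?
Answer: -10589 - 206*I*sqrt(57) ≈ -10589.0 - 1555.3*I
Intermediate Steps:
x(w, m) = -13 + m (x(w, m) = -8 + (m - 5) = -8 + (-5 + m) = -13 + m)
B = I*sqrt(57) (B = sqrt(-57) = I*sqrt(57) ≈ 7.5498*I)
G(E, A) = A - (107 + A)*(A + E) (G(E, A) = A - (A + E)*(107 + A) = A - (107 + A)*(A + E))
G(x(1 - 1*5, 3)**2, B) + o(-183, 54) = (-(I*sqrt(57))**2 - 107*(-13 + 3)**2 - 106*I*sqrt(57) - I*sqrt(57)*(-13 + 3)**2) + 54 = (-1*(-57) - 107*(-10)**2 - 106*I*sqrt(57) - 1*I*sqrt(57)*(-10)**2) + 54 = (57 - 107*100 - 106*I*sqrt(57) - 1*I*sqrt(57)*100) + 54 = (57 - 10700 - 106*I*sqrt(57) - 100*I*sqrt(57)) + 54 = (-10643 - 206*I*sqrt(57)) + 54 = -10589 - 206*I*sqrt(57)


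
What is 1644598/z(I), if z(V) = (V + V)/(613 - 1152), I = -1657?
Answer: 443219161/1657 ≈ 2.6748e+5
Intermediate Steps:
z(V) = -2*V/539 (z(V) = (2*V)/(-539) = (2*V)*(-1/539) = -2*V/539)
1644598/z(I) = 1644598/((-2/539*(-1657))) = 1644598/(3314/539) = 1644598*(539/3314) = 443219161/1657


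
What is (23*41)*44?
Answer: 41492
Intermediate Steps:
(23*41)*44 = 943*44 = 41492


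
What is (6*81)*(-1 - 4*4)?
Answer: -8262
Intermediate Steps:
(6*81)*(-1 - 4*4) = 486*(-1 - 16) = 486*(-17) = -8262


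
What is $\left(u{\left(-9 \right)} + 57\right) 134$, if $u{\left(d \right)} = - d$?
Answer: $8844$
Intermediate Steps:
$\left(u{\left(-9 \right)} + 57\right) 134 = \left(\left(-1\right) \left(-9\right) + 57\right) 134 = \left(9 + 57\right) 134 = 66 \cdot 134 = 8844$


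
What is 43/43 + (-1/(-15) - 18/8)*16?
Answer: -509/15 ≈ -33.933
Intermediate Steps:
43/43 + (-1/(-15) - 18/8)*16 = 43*(1/43) + (-1*(-1/15) - 18*⅛)*16 = 1 + (1/15 - 9/4)*16 = 1 - 131/60*16 = 1 - 524/15 = -509/15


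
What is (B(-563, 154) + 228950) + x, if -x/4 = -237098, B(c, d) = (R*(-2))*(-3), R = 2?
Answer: 1177354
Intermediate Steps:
B(c, d) = 12 (B(c, d) = (2*(-2))*(-3) = -4*(-3) = 12)
x = 948392 (x = -4*(-237098) = 948392)
(B(-563, 154) + 228950) + x = (12 + 228950) + 948392 = 228962 + 948392 = 1177354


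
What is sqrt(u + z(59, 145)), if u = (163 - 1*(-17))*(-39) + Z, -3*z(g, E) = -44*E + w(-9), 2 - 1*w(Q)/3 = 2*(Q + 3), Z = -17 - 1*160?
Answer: I*sqrt(45759)/3 ≈ 71.305*I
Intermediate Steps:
Z = -177 (Z = -17 - 160 = -177)
w(Q) = -12 - 6*Q (w(Q) = 6 - 6*(Q + 3) = 6 - 6*(3 + Q) = 6 - 3*(6 + 2*Q) = 6 + (-18 - 6*Q) = -12 - 6*Q)
z(g, E) = -14 + 44*E/3 (z(g, E) = -(-44*E + (-12 - 6*(-9)))/3 = -(-44*E + (-12 + 54))/3 = -(-44*E + 42)/3 = -(42 - 44*E)/3 = -14 + 44*E/3)
u = -7197 (u = (163 - 1*(-17))*(-39) - 177 = (163 + 17)*(-39) - 177 = 180*(-39) - 177 = -7020 - 177 = -7197)
sqrt(u + z(59, 145)) = sqrt(-7197 + (-14 + (44/3)*145)) = sqrt(-7197 + (-14 + 6380/3)) = sqrt(-7197 + 6338/3) = sqrt(-15253/3) = I*sqrt(45759)/3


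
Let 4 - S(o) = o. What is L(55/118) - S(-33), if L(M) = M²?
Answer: -512163/13924 ≈ -36.783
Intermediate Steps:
S(o) = 4 - o
L(55/118) - S(-33) = (55/118)² - (4 - 1*(-33)) = (55*(1/118))² - (4 + 33) = (55/118)² - 1*37 = 3025/13924 - 37 = -512163/13924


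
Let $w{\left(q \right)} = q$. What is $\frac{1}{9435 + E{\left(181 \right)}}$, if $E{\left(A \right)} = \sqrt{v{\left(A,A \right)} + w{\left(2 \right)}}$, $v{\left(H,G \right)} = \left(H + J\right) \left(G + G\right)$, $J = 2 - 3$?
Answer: $\frac{9435}{88954063} - \frac{\sqrt{65162}}{88954063} \approx 0.0001032$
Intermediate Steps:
$J = -1$
$v{\left(H,G \right)} = 2 G \left(-1 + H\right)$ ($v{\left(H,G \right)} = \left(H - 1\right) \left(G + G\right) = \left(-1 + H\right) 2 G = 2 G \left(-1 + H\right)$)
$E{\left(A \right)} = \sqrt{2 + 2 A \left(-1 + A\right)}$ ($E{\left(A \right)} = \sqrt{2 A \left(-1 + A\right) + 2} = \sqrt{2 + 2 A \left(-1 + A\right)}$)
$\frac{1}{9435 + E{\left(181 \right)}} = \frac{1}{9435 + \sqrt{2} \sqrt{1 + 181 \left(-1 + 181\right)}} = \frac{1}{9435 + \sqrt{2} \sqrt{1 + 181 \cdot 180}} = \frac{1}{9435 + \sqrt{2} \sqrt{1 + 32580}} = \frac{1}{9435 + \sqrt{2} \sqrt{32581}} = \frac{1}{9435 + \sqrt{65162}}$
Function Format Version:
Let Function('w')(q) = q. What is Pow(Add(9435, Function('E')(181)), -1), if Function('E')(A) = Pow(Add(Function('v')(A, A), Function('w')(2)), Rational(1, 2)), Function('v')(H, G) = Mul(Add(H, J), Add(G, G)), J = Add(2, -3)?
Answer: Add(Rational(9435, 88954063), Mul(Rational(-1, 88954063), Pow(65162, Rational(1, 2)))) ≈ 0.00010320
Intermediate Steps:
J = -1
Function('v')(H, G) = Mul(2, G, Add(-1, H)) (Function('v')(H, G) = Mul(Add(H, -1), Add(G, G)) = Mul(Add(-1, H), Mul(2, G)) = Mul(2, G, Add(-1, H)))
Function('E')(A) = Pow(Add(2, Mul(2, A, Add(-1, A))), Rational(1, 2)) (Function('E')(A) = Pow(Add(Mul(2, A, Add(-1, A)), 2), Rational(1, 2)) = Pow(Add(2, Mul(2, A, Add(-1, A))), Rational(1, 2)))
Pow(Add(9435, Function('E')(181)), -1) = Pow(Add(9435, Mul(Pow(2, Rational(1, 2)), Pow(Add(1, Mul(181, Add(-1, 181))), Rational(1, 2)))), -1) = Pow(Add(9435, Mul(Pow(2, Rational(1, 2)), Pow(Add(1, Mul(181, 180)), Rational(1, 2)))), -1) = Pow(Add(9435, Mul(Pow(2, Rational(1, 2)), Pow(Add(1, 32580), Rational(1, 2)))), -1) = Pow(Add(9435, Mul(Pow(2, Rational(1, 2)), Pow(32581, Rational(1, 2)))), -1) = Pow(Add(9435, Pow(65162, Rational(1, 2))), -1)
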